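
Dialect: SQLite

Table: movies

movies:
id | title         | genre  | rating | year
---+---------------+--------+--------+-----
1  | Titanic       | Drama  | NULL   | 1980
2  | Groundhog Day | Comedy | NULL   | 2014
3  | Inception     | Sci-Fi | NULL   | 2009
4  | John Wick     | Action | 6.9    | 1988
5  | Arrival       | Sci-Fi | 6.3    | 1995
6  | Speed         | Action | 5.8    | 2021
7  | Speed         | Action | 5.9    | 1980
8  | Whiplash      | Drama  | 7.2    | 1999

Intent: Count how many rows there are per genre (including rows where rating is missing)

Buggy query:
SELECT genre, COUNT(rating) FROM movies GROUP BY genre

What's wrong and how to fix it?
Bug: COUNT(column) counts non-NULL values only; rows with NULL rating aren't counted

Fix: Use COUNT(*) to count all rows regardless of NULL

Corrected query:
SELECT genre, COUNT(*) FROM movies GROUP BY genre

Result:
genre  | COUNT(*)
-------+---------
Action | 3       
Comedy | 1       
Drama  | 2       
Sci-Fi | 2       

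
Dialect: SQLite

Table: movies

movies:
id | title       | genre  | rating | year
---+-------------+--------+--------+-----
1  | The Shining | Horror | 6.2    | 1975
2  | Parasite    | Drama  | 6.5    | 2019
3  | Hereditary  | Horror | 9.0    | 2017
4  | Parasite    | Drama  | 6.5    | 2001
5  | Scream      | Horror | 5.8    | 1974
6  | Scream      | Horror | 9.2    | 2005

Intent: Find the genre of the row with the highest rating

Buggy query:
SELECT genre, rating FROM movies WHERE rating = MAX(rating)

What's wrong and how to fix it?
Bug: WHERE is evaluated per row; an aggregate over the whole table isn't defined there

Fix: Use a subquery: WHERE rating = (SELECT MAX(rating) FROM movies)

Corrected query:
SELECT genre, rating FROM movies WHERE rating = (SELECT MAX(rating) FROM movies)

Result:
genre  | rating
-------+-------
Horror | 9.2   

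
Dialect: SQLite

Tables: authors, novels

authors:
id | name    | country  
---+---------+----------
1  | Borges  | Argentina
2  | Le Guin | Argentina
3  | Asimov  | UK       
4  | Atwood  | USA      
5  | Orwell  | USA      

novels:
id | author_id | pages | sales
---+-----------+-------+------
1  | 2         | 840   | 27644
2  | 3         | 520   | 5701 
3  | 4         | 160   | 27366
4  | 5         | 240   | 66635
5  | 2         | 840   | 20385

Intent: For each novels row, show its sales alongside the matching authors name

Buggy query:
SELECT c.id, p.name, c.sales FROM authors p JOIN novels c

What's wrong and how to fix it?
Bug: JOIN with no ON clause produces a cartesian product; every novels row pairs with every authors row

Fix: Specify the join condition linking the foreign key to the parent id

Corrected query:
SELECT c.id, p.name, c.sales FROM authors p JOIN novels c ON c.author_id = p.id

Result:
id | name    | sales
---+---------+------
1  | Le Guin | 27644
2  | Asimov  | 5701 
3  | Atwood  | 27366
4  | Orwell  | 66635
5  | Le Guin | 20385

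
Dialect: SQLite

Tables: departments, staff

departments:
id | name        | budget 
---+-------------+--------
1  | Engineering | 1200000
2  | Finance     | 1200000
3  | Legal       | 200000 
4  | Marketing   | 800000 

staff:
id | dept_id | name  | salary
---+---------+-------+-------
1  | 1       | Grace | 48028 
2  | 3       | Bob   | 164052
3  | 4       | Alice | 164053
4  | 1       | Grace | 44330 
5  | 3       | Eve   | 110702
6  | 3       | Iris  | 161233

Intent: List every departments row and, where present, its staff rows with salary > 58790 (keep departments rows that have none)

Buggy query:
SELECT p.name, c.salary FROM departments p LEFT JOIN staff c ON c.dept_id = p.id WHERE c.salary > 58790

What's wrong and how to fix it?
Bug: A WHERE condition on the right-hand table after LEFT JOIN drops unmatched parents

Fix: Put 'c.salary > 58790' in the JOIN's ON clause instead of WHERE

Corrected query:
SELECT p.name, c.salary FROM departments p LEFT JOIN staff c ON c.dept_id = p.id AND c.salary > 58790

Result:
name        | salary
------------+-------
Engineering | NULL  
Finance     | NULL  
Legal       | 110702
Legal       | 161233
Legal       | 164052
Marketing   | 164053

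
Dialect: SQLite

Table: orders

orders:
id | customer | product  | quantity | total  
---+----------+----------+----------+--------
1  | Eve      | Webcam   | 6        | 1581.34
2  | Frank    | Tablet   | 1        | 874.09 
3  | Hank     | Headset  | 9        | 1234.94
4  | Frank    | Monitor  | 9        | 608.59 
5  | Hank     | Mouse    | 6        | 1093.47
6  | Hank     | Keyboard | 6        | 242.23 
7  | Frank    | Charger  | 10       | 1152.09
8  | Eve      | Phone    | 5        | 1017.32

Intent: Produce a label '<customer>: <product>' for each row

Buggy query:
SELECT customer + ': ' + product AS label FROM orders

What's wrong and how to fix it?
Bug: SQLite uses || for string concatenation; + coerces text to numbers (yielding 0)

Fix: Use the || operator for string concatenation

Corrected query:
SELECT customer || ': ' || product AS label FROM orders

Result:
label         
--------------
Eve: Webcam   
Frank: Tablet 
Hank: Headset 
Frank: Monitor
Hank: Mouse   
Hank: Keyboard
Frank: Charger
Eve: Phone    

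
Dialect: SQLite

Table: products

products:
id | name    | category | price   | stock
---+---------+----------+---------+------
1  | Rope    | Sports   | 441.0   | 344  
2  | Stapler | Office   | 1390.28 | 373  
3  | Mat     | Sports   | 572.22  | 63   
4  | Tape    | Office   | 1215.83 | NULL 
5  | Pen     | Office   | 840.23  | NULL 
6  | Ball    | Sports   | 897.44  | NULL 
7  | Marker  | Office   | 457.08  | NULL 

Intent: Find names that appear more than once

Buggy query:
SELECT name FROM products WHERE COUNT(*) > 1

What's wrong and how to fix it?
Bug: WHERE can't reference COUNT(*); aggregates are computed after WHERE

Fix: Group first, then use HAVING for the count condition

Corrected query:
SELECT name FROM products GROUP BY name HAVING COUNT(*) > 1

Result:
(no rows)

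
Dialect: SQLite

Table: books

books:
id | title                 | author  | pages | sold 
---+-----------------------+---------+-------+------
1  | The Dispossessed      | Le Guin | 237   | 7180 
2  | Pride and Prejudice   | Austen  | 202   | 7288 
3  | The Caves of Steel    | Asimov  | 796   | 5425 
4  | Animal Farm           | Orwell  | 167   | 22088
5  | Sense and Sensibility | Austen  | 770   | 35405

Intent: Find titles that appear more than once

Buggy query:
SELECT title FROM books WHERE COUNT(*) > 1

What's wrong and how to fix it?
Bug: WHERE can't reference COUNT(*); aggregates are computed after WHERE

Fix: Group first, then use HAVING for the count condition

Corrected query:
SELECT title FROM books GROUP BY title HAVING COUNT(*) > 1

Result:
(no rows)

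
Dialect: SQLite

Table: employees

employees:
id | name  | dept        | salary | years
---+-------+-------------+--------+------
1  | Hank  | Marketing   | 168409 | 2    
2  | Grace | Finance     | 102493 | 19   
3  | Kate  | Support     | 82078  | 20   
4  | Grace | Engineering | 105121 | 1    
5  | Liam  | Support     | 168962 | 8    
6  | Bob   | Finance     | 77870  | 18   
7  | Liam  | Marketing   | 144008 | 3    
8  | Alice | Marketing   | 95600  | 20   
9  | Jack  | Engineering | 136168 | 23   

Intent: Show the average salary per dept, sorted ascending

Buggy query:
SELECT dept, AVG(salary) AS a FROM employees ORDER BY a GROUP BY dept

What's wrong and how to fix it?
Bug: GROUP BY must precede ORDER BY

Fix: Move ORDER BY to the end, after GROUP BY

Corrected query:
SELECT dept, AVG(salary) AS a FROM employees GROUP BY dept ORDER BY a

Result:
dept        | a            
------------+--------------
Finance     | 90181.5      
Engineering | 120644.5     
Support     | 125520       
Marketing   | 136005.666667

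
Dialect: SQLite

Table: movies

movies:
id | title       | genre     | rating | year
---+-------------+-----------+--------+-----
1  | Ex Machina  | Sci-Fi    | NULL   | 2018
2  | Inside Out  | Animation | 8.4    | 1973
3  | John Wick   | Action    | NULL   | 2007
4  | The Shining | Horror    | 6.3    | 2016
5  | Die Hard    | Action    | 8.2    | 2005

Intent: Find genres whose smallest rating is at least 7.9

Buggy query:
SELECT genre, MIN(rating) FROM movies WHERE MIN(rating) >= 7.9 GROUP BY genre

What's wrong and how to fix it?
Bug: Aggregates like MIN are computed per group after WHERE runs

Fix: Replace WHERE with HAVING after the GROUP BY

Corrected query:
SELECT genre, MIN(rating) FROM movies GROUP BY genre HAVING MIN(rating) >= 7.9

Result:
genre     | MIN(rating)
----------+------------
Action    | 8.2        
Animation | 8.4        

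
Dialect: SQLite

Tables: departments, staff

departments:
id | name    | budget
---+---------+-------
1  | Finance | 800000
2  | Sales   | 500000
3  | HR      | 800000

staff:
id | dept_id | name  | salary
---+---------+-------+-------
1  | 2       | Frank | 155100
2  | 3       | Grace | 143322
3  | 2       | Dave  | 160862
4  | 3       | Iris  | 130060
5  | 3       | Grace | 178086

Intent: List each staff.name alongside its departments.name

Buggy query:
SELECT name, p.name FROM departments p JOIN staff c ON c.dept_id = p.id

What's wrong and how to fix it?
Bug: 'name' exists in both joined tables, so the database can't tell which one is meant

Fix: Qualify the column with its table alias (c.name)

Corrected query:
SELECT c.name, p.name FROM departments p JOIN staff c ON c.dept_id = p.id

Result:
name  | name 
------+------
Frank | Sales
Grace | HR   
Dave  | Sales
Iris  | HR   
Grace | HR   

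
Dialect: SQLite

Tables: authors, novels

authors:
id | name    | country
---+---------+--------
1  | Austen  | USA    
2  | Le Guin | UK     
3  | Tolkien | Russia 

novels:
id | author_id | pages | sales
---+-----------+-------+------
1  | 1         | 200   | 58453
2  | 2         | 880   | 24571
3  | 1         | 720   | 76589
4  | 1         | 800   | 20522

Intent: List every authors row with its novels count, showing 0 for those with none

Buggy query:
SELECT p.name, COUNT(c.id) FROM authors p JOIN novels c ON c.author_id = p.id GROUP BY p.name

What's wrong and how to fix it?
Bug: INNER JOIN drops authors rows that have no matching novels rows

Fix: Switch to LEFT JOIN to retain unmatched parent rows

Corrected query:
SELECT p.name, COUNT(c.id) FROM authors p LEFT JOIN novels c ON c.author_id = p.id GROUP BY p.name

Result:
name    | COUNT(c.id)
--------+------------
Austen  | 3          
Le Guin | 1          
Tolkien | 0          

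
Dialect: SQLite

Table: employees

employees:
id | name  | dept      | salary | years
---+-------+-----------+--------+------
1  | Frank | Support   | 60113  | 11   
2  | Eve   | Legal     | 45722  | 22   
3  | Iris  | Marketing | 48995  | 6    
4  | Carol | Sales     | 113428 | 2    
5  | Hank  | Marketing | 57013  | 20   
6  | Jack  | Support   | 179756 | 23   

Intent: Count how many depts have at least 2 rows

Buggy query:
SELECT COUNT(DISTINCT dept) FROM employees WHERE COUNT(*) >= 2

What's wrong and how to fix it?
Bug: WHERE filters individual rows, not groups, so a group-level COUNT is invalid there

Fix: Use a subquery that GROUPs and filters with HAVING, then count its rows

Corrected query:
SELECT COUNT(*) FROM (SELECT dept FROM employees GROUP BY dept HAVING COUNT(*) >= 2)

Result:
COUNT(*)
--------
2       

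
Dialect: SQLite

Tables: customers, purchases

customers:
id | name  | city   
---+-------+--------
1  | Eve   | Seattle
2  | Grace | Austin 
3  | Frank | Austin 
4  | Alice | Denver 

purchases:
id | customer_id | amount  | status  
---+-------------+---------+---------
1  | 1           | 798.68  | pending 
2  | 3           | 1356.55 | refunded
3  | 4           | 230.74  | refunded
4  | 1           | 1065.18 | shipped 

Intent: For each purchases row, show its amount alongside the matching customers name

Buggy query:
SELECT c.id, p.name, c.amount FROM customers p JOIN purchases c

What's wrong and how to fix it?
Bug: JOIN with no ON clause produces a cartesian product; every purchases row pairs with every customers row

Fix: Specify the join condition linking the foreign key to the parent id

Corrected query:
SELECT c.id, p.name, c.amount FROM customers p JOIN purchases c ON c.customer_id = p.id

Result:
id | name  | amount 
---+-------+--------
1  | Eve   | 798.68 
2  | Frank | 1356.55
3  | Alice | 230.74 
4  | Eve   | 1065.18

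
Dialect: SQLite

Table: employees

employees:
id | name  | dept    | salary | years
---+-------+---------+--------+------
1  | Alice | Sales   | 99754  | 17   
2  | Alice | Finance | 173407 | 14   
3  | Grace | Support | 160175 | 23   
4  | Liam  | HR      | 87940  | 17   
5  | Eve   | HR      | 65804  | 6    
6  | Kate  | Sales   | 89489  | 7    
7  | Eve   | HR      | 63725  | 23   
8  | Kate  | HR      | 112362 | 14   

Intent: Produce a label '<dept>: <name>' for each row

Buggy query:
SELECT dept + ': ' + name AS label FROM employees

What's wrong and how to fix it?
Bug: SQLite uses || for string concatenation; + coerces text to numbers (yielding 0)

Fix: Use the || operator for string concatenation

Corrected query:
SELECT dept || ': ' || name AS label FROM employees

Result:
label         
--------------
Sales: Alice  
Finance: Alice
Support: Grace
HR: Liam      
HR: Eve       
Sales: Kate   
HR: Eve       
HR: Kate      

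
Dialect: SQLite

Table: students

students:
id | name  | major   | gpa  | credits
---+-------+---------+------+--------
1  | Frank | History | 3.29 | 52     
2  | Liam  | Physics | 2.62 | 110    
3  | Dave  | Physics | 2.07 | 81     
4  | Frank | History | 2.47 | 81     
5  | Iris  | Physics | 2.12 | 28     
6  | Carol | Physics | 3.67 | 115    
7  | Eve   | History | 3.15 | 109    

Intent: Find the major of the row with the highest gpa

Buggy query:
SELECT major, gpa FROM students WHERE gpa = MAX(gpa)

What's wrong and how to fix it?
Bug: MAX(gpa) is an aggregate and cannot be used directly in WHERE

Fix: Wrap MAX in a scalar subquery so WHERE compares against a single value

Corrected query:
SELECT major, gpa FROM students WHERE gpa = (SELECT MAX(gpa) FROM students)

Result:
major   | gpa 
--------+-----
Physics | 3.67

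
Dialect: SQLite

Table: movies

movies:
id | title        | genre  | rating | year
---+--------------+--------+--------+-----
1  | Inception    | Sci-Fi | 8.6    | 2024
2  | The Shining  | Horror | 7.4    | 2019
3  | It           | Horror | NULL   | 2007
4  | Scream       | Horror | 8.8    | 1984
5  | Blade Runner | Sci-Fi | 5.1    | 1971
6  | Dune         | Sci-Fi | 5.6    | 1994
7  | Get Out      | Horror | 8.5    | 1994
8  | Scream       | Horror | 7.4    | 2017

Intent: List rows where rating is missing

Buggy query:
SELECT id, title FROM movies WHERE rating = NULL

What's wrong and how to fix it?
Bug: Comparing to NULL with '=' never matches; NULL = NULL is unknown, not true

Fix: Replace '= NULL' with 'IS NULL'

Corrected query:
SELECT id, title FROM movies WHERE rating IS NULL

Result:
id | title
---+------
3  | It   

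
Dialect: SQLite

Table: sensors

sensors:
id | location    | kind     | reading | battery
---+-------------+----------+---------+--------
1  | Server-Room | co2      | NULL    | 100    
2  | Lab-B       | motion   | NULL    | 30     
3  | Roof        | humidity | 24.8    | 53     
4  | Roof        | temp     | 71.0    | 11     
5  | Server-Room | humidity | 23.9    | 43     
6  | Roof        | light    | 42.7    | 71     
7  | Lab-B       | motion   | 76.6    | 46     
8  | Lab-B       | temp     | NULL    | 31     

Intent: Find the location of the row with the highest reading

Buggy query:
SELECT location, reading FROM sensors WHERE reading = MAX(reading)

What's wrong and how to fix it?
Bug: WHERE is evaluated per row; an aggregate over the whole table isn't defined there

Fix: Wrap MAX in a scalar subquery so WHERE compares against a single value

Corrected query:
SELECT location, reading FROM sensors WHERE reading = (SELECT MAX(reading) FROM sensors)

Result:
location | reading
---------+--------
Lab-B    | 76.6   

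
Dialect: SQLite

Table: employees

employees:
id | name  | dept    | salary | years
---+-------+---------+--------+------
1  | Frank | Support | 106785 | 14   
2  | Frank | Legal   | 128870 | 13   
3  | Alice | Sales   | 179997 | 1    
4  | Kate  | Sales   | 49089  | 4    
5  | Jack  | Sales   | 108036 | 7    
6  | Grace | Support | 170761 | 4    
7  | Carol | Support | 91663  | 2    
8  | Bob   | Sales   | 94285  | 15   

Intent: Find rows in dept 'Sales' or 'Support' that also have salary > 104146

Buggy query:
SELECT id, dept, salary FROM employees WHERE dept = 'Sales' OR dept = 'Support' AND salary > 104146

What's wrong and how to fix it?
Bug: Without parentheses, AND is evaluated before OR, so the salary filter only applies to the 'Support' branch

Fix: Group the OR with parentheses (or use IN), then AND the threshold

Corrected query:
SELECT id, dept, salary FROM employees WHERE (dept = 'Sales' OR dept = 'Support') AND salary > 104146

Result:
id | dept    | salary
---+---------+-------
1  | Support | 106785
3  | Sales   | 179997
5  | Sales   | 108036
6  | Support | 170761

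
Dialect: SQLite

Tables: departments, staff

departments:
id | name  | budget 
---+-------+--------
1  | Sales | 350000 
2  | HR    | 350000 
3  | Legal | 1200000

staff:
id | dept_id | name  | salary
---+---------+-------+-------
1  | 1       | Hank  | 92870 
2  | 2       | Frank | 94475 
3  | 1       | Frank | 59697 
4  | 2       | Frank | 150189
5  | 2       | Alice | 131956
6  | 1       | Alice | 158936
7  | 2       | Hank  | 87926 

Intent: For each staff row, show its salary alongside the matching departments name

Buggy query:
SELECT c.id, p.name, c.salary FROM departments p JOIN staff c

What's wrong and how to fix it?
Bug: Missing join condition: each staff row is matched to all departments rows instead of just its own

Fix: Add ON c.dept_id = p.id to the JOIN

Corrected query:
SELECT c.id, p.name, c.salary FROM departments p JOIN staff c ON c.dept_id = p.id

Result:
id | name  | salary
---+-------+-------
1  | Sales | 92870 
2  | HR    | 94475 
3  | Sales | 59697 
4  | HR    | 150189
5  | HR    | 131956
6  | Sales | 158936
7  | HR    | 87926 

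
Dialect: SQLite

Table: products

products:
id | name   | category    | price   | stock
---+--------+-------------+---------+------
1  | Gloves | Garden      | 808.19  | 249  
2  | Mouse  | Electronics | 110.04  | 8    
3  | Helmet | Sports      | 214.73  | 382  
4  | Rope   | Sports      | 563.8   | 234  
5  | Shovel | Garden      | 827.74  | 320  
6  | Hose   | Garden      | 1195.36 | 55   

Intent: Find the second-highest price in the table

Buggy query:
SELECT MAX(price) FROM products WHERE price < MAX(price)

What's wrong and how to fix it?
Bug: MAX(price) on the right of the comparison is an aggregate-in-WHERE error

Fix: Compute the overall MAX in a subquery, then take MAX of rows below it

Corrected query:
SELECT MAX(price) FROM products WHERE price < (SELECT MAX(price) FROM products)

Result:
MAX(price)
----------
827.74    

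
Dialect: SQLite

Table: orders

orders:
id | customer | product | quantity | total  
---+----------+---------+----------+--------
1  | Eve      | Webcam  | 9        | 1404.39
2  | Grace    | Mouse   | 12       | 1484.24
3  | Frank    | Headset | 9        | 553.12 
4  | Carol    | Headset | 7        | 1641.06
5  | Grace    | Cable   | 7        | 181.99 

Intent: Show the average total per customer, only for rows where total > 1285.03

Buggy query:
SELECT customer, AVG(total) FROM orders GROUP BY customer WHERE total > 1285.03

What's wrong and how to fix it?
Bug: Row-level WHERE must come before GROUP BY in the clause order

Fix: Move the WHERE clause before GROUP BY

Corrected query:
SELECT customer, AVG(total) FROM orders WHERE total > 1285.03 GROUP BY customer

Result:
customer | AVG(total)
---------+-----------
Carol    | 1641.06   
Eve      | 1404.39   
Grace    | 1484.24   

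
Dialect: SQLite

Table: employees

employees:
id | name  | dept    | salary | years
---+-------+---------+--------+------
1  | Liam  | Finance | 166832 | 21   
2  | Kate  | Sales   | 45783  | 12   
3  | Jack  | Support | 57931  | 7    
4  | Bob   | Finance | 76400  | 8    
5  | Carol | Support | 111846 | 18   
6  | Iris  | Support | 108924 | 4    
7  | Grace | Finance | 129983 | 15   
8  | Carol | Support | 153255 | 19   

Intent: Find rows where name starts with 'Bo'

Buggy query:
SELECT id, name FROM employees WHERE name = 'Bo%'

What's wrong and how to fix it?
Bug: '=' compares the literal string including the % character; pattern matching needs LIKE

Fix: Replace '=' with LIKE so 'Bo%' is treated as a pattern

Corrected query:
SELECT id, name FROM employees WHERE name LIKE 'Bo%'

Result:
id | name
---+-----
4  | Bob 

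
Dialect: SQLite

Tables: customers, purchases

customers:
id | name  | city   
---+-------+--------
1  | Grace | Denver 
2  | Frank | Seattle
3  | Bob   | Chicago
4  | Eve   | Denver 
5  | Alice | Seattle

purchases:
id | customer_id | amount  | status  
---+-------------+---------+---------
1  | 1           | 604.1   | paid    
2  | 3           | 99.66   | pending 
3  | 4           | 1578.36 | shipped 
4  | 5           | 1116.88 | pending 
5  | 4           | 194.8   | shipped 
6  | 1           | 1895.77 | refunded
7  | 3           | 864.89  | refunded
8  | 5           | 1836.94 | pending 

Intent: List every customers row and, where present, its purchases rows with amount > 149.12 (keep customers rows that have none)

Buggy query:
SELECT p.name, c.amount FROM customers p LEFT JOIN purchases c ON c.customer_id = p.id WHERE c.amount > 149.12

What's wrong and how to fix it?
Bug: Filtering c.amount in WHERE discards the NULL rows produced by LEFT JOIN, turning it into an inner join

Fix: Move the right-table condition into the ON clause so unmatched parents are kept

Corrected query:
SELECT p.name, c.amount FROM customers p LEFT JOIN purchases c ON c.customer_id = p.id AND c.amount > 149.12

Result:
name  | amount 
------+--------
Grace | 604.1  
Grace | 1895.77
Frank | NULL   
Bob   | 864.89 
Eve   | 194.8  
Eve   | 1578.36
Alice | 1116.88
Alice | 1836.94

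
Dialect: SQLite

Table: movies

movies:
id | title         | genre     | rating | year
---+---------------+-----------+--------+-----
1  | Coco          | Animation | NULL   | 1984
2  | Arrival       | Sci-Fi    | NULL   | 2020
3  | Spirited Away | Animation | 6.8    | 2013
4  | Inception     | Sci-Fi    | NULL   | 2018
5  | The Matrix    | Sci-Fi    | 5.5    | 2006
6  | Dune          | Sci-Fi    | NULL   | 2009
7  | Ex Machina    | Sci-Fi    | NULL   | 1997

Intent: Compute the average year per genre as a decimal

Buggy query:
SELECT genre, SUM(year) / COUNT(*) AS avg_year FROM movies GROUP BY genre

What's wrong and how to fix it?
Bug: SUM(year) and COUNT(*) are both integers; the division truncates the fractional part

Fix: Cast one side to REAL so the division keeps the fractional part

Corrected query:
SELECT genre, SUM(year) * 1.0 / COUNT(*) AS avg_year FROM movies GROUP BY genre

Result:
genre     | avg_year
----------+---------
Animation | 1998.5  
Sci-Fi    | 2010    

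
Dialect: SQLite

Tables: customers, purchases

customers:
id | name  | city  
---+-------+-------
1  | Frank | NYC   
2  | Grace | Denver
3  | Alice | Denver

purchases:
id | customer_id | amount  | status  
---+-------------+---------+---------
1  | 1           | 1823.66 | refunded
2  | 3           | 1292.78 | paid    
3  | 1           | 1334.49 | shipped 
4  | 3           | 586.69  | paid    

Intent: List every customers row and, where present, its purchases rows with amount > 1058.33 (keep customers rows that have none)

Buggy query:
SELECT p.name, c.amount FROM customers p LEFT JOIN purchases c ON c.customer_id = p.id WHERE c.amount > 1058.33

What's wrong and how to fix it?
Bug: Filtering c.amount in WHERE discards the NULL rows produced by LEFT JOIN, turning it into an inner join

Fix: Put 'c.amount > 1058.33' in the JOIN's ON clause instead of WHERE

Corrected query:
SELECT p.name, c.amount FROM customers p LEFT JOIN purchases c ON c.customer_id = p.id AND c.amount > 1058.33

Result:
name  | amount 
------+--------
Frank | 1334.49
Frank | 1823.66
Grace | NULL   
Alice | 1292.78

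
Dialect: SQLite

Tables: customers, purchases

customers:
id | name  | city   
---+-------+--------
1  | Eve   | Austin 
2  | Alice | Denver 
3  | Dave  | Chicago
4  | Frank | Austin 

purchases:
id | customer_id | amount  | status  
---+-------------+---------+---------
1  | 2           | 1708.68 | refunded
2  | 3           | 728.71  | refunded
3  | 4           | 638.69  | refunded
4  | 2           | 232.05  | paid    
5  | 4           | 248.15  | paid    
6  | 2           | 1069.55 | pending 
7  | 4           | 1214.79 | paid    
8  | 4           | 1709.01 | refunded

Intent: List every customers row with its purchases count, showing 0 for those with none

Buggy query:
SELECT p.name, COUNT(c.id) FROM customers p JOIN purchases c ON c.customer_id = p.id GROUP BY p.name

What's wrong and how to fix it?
Bug: INNER JOIN drops customers rows that have no matching purchases rows

Fix: Switch to LEFT JOIN to retain unmatched parent rows

Corrected query:
SELECT p.name, COUNT(c.id) FROM customers p LEFT JOIN purchases c ON c.customer_id = p.id GROUP BY p.name

Result:
name  | COUNT(c.id)
------+------------
Alice | 3          
Dave  | 1          
Eve   | 0          
Frank | 4          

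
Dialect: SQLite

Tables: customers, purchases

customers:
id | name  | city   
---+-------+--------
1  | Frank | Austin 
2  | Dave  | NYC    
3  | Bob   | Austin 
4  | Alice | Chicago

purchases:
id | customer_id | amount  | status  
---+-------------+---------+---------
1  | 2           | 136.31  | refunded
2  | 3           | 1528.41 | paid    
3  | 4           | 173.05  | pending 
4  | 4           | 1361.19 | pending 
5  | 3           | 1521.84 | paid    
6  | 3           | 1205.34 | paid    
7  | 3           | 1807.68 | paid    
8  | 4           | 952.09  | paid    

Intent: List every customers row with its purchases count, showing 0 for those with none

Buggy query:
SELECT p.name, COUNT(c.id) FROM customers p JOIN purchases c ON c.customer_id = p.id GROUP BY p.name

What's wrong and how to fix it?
Bug: An inner join excludes parents with zero children

Fix: Use LEFT JOIN so parents without children still appear (COUNT(c.id) gives 0)

Corrected query:
SELECT p.name, COUNT(c.id) FROM customers p LEFT JOIN purchases c ON c.customer_id = p.id GROUP BY p.name

Result:
name  | COUNT(c.id)
------+------------
Alice | 3          
Bob   | 4          
Dave  | 1          
Frank | 0          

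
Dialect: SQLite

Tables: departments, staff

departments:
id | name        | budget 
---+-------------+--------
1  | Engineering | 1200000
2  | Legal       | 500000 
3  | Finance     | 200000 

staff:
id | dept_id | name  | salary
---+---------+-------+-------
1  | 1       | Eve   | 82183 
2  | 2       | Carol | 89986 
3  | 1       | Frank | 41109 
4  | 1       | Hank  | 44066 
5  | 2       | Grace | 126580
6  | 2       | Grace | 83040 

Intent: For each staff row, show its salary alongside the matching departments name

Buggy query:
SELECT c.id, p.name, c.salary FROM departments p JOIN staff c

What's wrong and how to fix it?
Bug: Missing join condition: each staff row is matched to all departments rows instead of just its own

Fix: Add ON c.dept_id = p.id to the JOIN

Corrected query:
SELECT c.id, p.name, c.salary FROM departments p JOIN staff c ON c.dept_id = p.id

Result:
id | name        | salary
---+-------------+-------
1  | Engineering | 82183 
2  | Legal       | 89986 
3  | Engineering | 41109 
4  | Engineering | 44066 
5  | Legal       | 126580
6  | Legal       | 83040 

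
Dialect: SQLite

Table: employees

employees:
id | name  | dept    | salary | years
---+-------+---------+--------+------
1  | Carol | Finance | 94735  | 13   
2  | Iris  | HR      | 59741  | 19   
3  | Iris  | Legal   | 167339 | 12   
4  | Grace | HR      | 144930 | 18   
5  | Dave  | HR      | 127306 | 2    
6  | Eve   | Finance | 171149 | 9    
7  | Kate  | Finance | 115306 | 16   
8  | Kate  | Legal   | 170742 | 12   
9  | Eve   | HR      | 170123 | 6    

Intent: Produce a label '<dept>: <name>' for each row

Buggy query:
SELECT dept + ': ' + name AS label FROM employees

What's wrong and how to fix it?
Bug: SQLite uses || for string concatenation; + coerces text to numbers (yielding 0)

Fix: Use the || operator for string concatenation

Corrected query:
SELECT dept || ': ' || name AS label FROM employees

Result:
label         
--------------
Finance: Carol
HR: Iris      
Legal: Iris   
HR: Grace     
HR: Dave      
Finance: Eve  
Finance: Kate 
Legal: Kate   
HR: Eve       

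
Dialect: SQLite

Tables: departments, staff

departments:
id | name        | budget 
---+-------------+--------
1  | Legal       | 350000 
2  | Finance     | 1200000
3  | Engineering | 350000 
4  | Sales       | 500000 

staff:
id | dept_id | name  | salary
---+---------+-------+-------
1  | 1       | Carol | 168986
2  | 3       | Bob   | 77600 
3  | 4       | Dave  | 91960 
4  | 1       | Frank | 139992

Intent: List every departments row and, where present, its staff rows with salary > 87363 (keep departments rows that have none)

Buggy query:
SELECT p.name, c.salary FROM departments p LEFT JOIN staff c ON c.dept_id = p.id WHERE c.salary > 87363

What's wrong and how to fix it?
Bug: Filtering c.salary in WHERE discards the NULL rows produced by LEFT JOIN, turning it into an inner join

Fix: Move the right-table condition into the ON clause so unmatched parents are kept

Corrected query:
SELECT p.name, c.salary FROM departments p LEFT JOIN staff c ON c.dept_id = p.id AND c.salary > 87363

Result:
name        | salary
------------+-------
Legal       | 139992
Legal       | 168986
Finance     | NULL  
Engineering | NULL  
Sales       | 91960 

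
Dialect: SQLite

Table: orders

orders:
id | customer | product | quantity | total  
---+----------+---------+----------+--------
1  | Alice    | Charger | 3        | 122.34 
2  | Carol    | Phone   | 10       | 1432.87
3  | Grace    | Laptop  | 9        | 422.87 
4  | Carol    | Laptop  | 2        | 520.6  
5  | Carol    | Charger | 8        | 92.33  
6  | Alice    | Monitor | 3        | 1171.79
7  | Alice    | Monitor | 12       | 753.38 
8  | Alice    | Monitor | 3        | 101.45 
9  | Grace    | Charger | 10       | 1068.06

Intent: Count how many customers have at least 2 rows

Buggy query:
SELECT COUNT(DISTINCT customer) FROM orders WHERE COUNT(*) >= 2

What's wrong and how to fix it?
Bug: COUNT(*) cannot appear in WHERE; the per-group count doesn't exist yet

Fix: Use a subquery that GROUPs and filters with HAVING, then count its rows

Corrected query:
SELECT COUNT(*) FROM (SELECT customer FROM orders GROUP BY customer HAVING COUNT(*) >= 2)

Result:
COUNT(*)
--------
3       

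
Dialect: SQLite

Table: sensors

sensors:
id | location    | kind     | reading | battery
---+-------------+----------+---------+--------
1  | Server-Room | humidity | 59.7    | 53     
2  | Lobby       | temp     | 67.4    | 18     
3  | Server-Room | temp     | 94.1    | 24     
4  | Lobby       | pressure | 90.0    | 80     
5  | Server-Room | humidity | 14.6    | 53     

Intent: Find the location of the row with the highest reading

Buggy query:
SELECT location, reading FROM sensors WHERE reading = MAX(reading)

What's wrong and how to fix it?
Bug: MAX(reading) is an aggregate and cannot be used directly in WHERE

Fix: Use a subquery: WHERE reading = (SELECT MAX(reading) FROM sensors)

Corrected query:
SELECT location, reading FROM sensors WHERE reading = (SELECT MAX(reading) FROM sensors)

Result:
location    | reading
------------+--------
Server-Room | 94.1   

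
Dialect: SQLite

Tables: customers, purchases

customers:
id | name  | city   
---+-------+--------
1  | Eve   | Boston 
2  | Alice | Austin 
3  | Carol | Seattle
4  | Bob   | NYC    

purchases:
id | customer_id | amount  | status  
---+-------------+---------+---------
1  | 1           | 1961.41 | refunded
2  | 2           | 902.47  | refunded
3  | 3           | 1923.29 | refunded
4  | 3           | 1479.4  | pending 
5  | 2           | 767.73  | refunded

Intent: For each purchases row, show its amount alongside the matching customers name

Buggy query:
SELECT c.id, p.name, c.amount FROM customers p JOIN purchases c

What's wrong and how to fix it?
Bug: JOIN with no ON clause produces a cartesian product; every purchases row pairs with every customers row

Fix: Specify the join condition linking the foreign key to the parent id

Corrected query:
SELECT c.id, p.name, c.amount FROM customers p JOIN purchases c ON c.customer_id = p.id

Result:
id | name  | amount 
---+-------+--------
1  | Eve   | 1961.41
2  | Alice | 902.47 
3  | Carol | 1923.29
4  | Carol | 1479.4 
5  | Alice | 767.73 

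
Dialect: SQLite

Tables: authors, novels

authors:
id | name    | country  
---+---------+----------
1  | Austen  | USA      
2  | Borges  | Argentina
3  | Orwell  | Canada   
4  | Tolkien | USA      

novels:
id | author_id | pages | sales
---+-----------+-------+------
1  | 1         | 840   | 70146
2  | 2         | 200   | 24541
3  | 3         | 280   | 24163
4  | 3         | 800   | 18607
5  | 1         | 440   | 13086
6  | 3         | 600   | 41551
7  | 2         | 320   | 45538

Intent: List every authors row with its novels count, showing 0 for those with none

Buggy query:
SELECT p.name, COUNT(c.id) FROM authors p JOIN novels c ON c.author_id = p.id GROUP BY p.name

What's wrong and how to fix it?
Bug: An inner join excludes parents with zero children

Fix: Use LEFT JOIN so parents without children still appear (COUNT(c.id) gives 0)

Corrected query:
SELECT p.name, COUNT(c.id) FROM authors p LEFT JOIN novels c ON c.author_id = p.id GROUP BY p.name

Result:
name    | COUNT(c.id)
--------+------------
Austen  | 2          
Borges  | 2          
Orwell  | 3          
Tolkien | 0          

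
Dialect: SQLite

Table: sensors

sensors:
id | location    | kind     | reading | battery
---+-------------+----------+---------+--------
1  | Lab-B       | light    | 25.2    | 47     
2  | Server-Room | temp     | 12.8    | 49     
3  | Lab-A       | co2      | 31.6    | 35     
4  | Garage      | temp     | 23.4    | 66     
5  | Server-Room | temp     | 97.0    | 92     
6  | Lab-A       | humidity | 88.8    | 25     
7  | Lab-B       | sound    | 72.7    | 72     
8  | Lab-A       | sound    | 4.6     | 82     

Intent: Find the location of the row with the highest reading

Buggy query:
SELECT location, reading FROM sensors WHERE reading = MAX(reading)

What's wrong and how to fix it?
Bug: WHERE is evaluated per row; an aggregate over the whole table isn't defined there

Fix: Wrap MAX in a scalar subquery so WHERE compares against a single value

Corrected query:
SELECT location, reading FROM sensors WHERE reading = (SELECT MAX(reading) FROM sensors)

Result:
location    | reading
------------+--------
Server-Room | 97     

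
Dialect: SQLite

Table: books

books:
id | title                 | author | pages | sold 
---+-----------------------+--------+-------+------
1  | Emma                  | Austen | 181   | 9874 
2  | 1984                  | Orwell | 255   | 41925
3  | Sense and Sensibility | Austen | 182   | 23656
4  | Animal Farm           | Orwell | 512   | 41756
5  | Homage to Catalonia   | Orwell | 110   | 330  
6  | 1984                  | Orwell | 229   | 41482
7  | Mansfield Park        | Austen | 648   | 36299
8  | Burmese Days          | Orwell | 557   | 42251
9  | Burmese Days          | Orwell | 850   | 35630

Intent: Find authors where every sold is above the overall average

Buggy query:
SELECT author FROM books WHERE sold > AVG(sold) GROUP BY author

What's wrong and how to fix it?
Bug: WHERE evaluates per row before aggregation, so AVG() is unavailable

Fix: Use a subquery for AVG and a HAVING MIN(...) filter so the condition holds for every row in the group

Corrected query:
SELECT author FROM books GROUP BY author HAVING MIN(sold) > (SELECT AVG(sold) FROM books)

Result:
(no rows)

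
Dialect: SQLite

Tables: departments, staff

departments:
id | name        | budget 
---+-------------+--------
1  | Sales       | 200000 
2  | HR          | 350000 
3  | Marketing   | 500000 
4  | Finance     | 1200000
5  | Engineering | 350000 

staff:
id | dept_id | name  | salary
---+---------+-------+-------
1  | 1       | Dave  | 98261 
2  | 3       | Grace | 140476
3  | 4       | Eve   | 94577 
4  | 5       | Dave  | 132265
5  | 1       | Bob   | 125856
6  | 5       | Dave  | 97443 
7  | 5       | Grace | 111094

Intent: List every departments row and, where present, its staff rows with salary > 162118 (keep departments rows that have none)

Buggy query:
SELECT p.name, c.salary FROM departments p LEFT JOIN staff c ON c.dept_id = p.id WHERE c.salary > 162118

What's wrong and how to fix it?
Bug: Filtering c.salary in WHERE discards the NULL rows produced by LEFT JOIN, turning it into an inner join

Fix: Move the right-table condition into the ON clause so unmatched parents are kept

Corrected query:
SELECT p.name, c.salary FROM departments p LEFT JOIN staff c ON c.dept_id = p.id AND c.salary > 162118

Result:
name        | salary
------------+-------
Sales       | NULL  
HR          | NULL  
Marketing   | NULL  
Finance     | NULL  
Engineering | NULL  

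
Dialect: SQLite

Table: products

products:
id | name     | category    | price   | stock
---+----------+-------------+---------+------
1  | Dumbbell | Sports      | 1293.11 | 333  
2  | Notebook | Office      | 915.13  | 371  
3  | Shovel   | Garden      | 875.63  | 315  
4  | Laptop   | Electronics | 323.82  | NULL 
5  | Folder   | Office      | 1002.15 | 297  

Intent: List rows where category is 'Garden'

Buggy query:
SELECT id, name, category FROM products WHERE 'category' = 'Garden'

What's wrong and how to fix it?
Bug: 'category' in single quotes is a string literal, not the column; the comparison is literal-vs-literal and never true

Fix: Remove the quotes around the column name (or use double quotes for an identifier)

Corrected query:
SELECT id, name, category FROM products WHERE category = 'Garden'

Result:
id | name   | category
---+--------+---------
3  | Shovel | Garden  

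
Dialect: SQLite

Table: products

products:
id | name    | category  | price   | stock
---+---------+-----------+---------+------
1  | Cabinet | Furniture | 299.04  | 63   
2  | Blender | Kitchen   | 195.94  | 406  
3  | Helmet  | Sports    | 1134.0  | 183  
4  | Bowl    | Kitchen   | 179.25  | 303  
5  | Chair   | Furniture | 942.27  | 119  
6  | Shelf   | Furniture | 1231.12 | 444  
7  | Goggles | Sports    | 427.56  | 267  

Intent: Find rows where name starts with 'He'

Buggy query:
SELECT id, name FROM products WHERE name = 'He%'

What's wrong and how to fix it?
Bug: Wildcards only work with LIKE; '=' treats '%' as a literal character

Fix: Use LIKE for wildcard pattern matching

Corrected query:
SELECT id, name FROM products WHERE name LIKE 'He%'

Result:
id | name  
---+-------
3  | Helmet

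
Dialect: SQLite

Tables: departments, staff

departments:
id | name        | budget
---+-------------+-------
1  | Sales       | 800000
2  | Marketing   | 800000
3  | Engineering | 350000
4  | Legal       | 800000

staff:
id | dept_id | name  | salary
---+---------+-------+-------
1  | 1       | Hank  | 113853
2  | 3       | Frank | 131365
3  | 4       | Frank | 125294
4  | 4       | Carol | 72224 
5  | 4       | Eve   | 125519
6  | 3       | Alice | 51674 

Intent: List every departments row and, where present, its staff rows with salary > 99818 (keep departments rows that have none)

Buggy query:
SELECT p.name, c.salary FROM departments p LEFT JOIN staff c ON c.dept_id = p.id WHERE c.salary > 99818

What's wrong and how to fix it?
Bug: A WHERE condition on the right-hand table after LEFT JOIN drops unmatched parents

Fix: Move the right-table condition into the ON clause so unmatched parents are kept

Corrected query:
SELECT p.name, c.salary FROM departments p LEFT JOIN staff c ON c.dept_id = p.id AND c.salary > 99818

Result:
name        | salary
------------+-------
Sales       | 113853
Marketing   | NULL  
Engineering | 131365
Legal       | 125294
Legal       | 125519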